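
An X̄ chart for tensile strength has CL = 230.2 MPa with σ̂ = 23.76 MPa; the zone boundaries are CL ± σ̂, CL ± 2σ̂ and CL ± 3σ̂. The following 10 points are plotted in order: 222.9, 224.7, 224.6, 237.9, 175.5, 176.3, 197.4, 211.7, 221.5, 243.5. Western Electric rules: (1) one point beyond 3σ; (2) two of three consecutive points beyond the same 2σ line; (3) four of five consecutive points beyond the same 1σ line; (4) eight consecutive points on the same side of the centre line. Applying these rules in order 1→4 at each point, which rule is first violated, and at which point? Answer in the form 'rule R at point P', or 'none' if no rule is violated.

Zone of each point (C = within 1σ̂, B = 1σ̂–2σ̂, A = 2σ̂–3σ̂, * = beyond 3σ̂; sign = side of CL): 1:-C, 2:-C, 3:-C, 4:+C, 5:-A, 6:-A, 7:-B, 8:-C, 9:-C, 10:+C
Rule 2 (two of three consecutive points beyond the same 2σ limit) is satisfied at point 6.

rule 2 at point 6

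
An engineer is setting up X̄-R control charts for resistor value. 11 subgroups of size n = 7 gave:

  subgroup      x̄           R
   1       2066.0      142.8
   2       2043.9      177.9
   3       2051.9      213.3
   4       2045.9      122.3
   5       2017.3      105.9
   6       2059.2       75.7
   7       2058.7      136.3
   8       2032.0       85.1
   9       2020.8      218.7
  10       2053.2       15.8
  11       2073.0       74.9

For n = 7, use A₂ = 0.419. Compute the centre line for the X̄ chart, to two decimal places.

2047.45

X̄̄ = (2066.0 + 2043.9 + 2051.9 + 2045.9 + 2017.3 + 2059.2 + 2058.7 + 2032.0 + 2020.8 + 2053.2 + 2073.0) / 11 = 22521.9000 / 11 = 2047.4455
CL = X̄̄ = 2047.4455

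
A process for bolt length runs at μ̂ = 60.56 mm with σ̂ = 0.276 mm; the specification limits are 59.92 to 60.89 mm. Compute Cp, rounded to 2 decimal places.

Cp = (USL − LSL) / (6σ̂) = (60.89 − 59.92) / (6 × 0.276) = 0.9700 / 1.6560 = 0.5857

0.59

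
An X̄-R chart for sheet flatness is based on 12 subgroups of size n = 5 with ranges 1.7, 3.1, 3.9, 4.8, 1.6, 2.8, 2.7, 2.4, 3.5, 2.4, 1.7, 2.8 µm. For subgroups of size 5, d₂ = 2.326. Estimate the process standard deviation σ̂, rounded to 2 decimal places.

1.20

R̄ = (1.7 + 3.1 + 3.9 + 4.8 + 1.6 + 2.8 + 2.7 + 2.4 + 3.5 + 2.4 + 1.7 + 2.8) / 12 = 2.7833
σ̂ = R̄ / d₂ = 2.7833 / 2.326 = 1.1966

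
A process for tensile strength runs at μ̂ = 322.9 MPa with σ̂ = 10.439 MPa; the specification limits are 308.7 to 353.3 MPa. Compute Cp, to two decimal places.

0.71

Cp = (USL − LSL) / (6σ̂) = (353.3 − 308.7) / (6 × 10.439) = 44.6000 / 62.6340 = 0.7121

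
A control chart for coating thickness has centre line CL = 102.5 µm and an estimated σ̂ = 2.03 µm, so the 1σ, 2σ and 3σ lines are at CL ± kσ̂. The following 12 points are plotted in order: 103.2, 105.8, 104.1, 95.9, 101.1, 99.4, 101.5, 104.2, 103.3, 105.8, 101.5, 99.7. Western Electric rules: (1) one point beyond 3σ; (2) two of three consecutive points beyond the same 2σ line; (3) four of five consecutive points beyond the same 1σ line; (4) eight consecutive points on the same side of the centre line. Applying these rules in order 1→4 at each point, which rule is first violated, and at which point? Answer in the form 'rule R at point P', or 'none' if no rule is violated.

rule 1 at point 4

Zone of each point (C = within 1σ̂, B = 1σ̂–2σ̂, A = 2σ̂–3σ̂, * = beyond 3σ̂; sign = side of CL): 1:+C, 2:+B, 3:+C, 4:-*, 5:-C, 6:-B, 7:-C, 8:+C, 9:+C, 10:+B, 11:-C, 12:-B
Rule 1 (one point beyond the 3σ limits) is satisfied at point 4.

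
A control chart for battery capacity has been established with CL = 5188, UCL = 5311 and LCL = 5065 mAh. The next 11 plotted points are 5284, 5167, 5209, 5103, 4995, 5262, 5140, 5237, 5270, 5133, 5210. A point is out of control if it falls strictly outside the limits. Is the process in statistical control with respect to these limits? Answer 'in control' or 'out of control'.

out of control

Compare each point to [5065, 5311]: sample 5 = 4995 < LCL.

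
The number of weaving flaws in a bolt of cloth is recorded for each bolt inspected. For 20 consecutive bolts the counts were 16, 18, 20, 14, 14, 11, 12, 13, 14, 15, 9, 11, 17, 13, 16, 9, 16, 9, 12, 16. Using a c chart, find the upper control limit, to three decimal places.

c̄ = (16 + 18 + 20 + 14 + 14 + 11 + 12 + 13 + 14 + 15 + 9 + 11 + 17 + 13 + 16 + 9 + 16 + 9 + 12 + 16) / 20 = 275 / 20 = 13.7500
UCL = c̄ + 3√c̄ = 13.7500 + 3 × √13.7500 = 13.7500 + 3 × 3.7081 = 24.8743

24.874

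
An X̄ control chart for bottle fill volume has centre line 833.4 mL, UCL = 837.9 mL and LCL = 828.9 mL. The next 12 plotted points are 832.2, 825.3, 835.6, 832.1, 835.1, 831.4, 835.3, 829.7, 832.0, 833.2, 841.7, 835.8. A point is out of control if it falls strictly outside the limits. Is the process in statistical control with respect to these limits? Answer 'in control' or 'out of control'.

out of control

Compare each point to [828.9, 837.9]: sample 2 = 825.3 < LCL; sample 11 = 841.7 > UCL.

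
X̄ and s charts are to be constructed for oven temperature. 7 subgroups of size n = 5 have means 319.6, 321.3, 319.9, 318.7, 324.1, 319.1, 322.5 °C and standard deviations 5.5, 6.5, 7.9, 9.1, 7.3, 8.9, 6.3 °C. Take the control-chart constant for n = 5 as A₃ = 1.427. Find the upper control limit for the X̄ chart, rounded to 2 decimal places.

X̄̄ = (319.6 + 321.3 + 319.9 + 318.7 + 324.1 + 319.1 + 322.5) / 7 = 320.7429
s̄ = (5.5 + 6.5 + 7.9 + 9.1 + 7.3 + 8.9 + 6.3) / 7 = 7.3571
UCL = X̄̄ + A₃·s̄ = 320.7429 + 1.427 × 7.3571 = 331.2415

331.24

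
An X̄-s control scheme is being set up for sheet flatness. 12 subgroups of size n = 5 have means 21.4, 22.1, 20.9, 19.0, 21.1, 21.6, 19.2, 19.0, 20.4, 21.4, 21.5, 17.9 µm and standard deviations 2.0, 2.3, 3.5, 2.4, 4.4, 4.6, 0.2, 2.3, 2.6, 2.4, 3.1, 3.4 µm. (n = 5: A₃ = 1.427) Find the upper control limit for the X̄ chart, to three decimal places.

X̄̄ = (21.4 + 22.1 + 20.9 + 19.0 + 21.1 + 21.6 + 19.2 + 19.0 + 20.4 + 21.4 + 21.5 + 17.9) / 12 = 20.4583
s̄ = (2.0 + 2.3 + 3.5 + 2.4 + 4.4 + 4.6 + 0.2 + 2.3 + 2.6 + 2.4 + 3.1 + 3.4) / 12 = 2.7667
UCL = X̄̄ + A₃·s̄ = 20.4583 + 1.427 × 2.7667 = 24.4064

24.406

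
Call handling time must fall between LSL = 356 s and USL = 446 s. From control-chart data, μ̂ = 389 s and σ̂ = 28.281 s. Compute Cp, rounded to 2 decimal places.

Cp = (USL − LSL) / (6σ̂) = (446 − 356) / (6 × 28.281) = 90.0000 / 169.6860 = 0.5304

0.53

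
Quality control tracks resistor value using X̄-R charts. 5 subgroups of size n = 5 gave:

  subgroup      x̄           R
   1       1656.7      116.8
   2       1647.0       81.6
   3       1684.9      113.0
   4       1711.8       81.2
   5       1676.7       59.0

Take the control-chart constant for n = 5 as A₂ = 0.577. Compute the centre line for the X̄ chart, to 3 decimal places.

X̄̄ = (1656.7 + 1647.0 + 1684.9 + 1711.8 + 1676.7) / 5 = 8377.1000 / 5 = 1675.4200
CL = X̄̄ = 1675.4200

1675.420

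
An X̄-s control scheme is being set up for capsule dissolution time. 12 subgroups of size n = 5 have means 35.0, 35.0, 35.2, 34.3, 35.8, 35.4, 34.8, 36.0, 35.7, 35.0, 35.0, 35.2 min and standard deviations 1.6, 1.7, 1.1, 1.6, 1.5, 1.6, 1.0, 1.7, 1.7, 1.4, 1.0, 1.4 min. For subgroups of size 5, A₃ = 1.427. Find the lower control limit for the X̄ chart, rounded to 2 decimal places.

33.14

X̄̄ = (35.0 + 35.0 + 35.2 + 34.3 + 35.8 + 35.4 + 34.8 + 36.0 + 35.7 + 35.0 + 35.0 + 35.2) / 12 = 35.2000
s̄ = (1.6 + 1.7 + 1.1 + 1.6 + 1.5 + 1.6 + 1.0 + 1.7 + 1.7 + 1.4 + 1.0 + 1.4) / 12 = 1.4417
LCL = X̄̄ − A₃·s̄ = 35.2000 − 1.427 × 1.4417 = 33.1427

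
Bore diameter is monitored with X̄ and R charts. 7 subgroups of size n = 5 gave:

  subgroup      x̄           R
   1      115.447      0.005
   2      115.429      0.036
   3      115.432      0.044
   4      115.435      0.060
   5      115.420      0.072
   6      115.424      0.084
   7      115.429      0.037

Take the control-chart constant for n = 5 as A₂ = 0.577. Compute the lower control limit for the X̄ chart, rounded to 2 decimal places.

115.40

X̄̄ = (115.447 + 115.429 + 115.432 + 115.435 + 115.420 + 115.424 + 115.429) / 7 = 808.0160 / 7 = 115.4309
R̄ = (0.005 + 0.036 + 0.044 + 0.060 + 0.072 + 0.084 + 0.037) / 7 = 0.3380 / 7 = 0.0483
LCL = X̄̄ − A₂·R̄ = 115.4309 − 0.577 × 0.0483 = 115.4030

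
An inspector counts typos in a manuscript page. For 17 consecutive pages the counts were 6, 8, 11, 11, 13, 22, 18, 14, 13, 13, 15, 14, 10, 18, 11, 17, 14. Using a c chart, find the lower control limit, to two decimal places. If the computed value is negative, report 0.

c̄ = (6 + 8 + 11 + 11 + 13 + 22 + 18 + 14 + 13 + 13 + 15 + 14 + 10 + 18 + 11 + 17 + 14) / 17 = 228 / 17 = 13.4118
LCL = c̄ − 3√c̄ = 13.4118 − 3 × 3.6622 = 2.4251

2.43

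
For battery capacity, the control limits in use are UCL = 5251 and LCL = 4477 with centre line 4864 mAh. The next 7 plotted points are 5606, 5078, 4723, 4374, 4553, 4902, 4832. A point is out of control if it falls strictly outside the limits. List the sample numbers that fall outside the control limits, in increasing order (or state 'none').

1, 4

Compare each point to [4477, 5251]: sample 1 = 5606 > UCL; sample 4 = 4374 < LCL.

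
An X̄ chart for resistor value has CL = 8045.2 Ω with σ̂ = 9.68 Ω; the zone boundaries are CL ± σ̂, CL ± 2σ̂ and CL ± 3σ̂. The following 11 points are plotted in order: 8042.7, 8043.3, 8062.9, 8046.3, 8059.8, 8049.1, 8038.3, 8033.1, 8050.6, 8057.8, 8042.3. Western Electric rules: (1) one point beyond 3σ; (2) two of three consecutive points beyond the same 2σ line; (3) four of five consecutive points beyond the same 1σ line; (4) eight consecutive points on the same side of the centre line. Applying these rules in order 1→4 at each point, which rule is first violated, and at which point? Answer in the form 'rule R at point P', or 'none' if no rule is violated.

Zone of each point (C = within 1σ̂, B = 1σ̂–2σ̂, A = 2σ̂–3σ̂, * = beyond 3σ̂; sign = side of CL): 1:-C, 2:-C, 3:+B, 4:+C, 5:+B, 6:+C, 7:-C, 8:-B, 9:+C, 10:+B, 11:-C
No rule fires across all 11 points.

none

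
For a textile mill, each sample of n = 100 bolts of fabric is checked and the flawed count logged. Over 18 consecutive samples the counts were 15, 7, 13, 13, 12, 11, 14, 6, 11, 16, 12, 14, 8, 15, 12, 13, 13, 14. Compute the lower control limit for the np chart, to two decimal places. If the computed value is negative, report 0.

2.36

p̄ = Σdᵢ / (k·n) = 219 / (18 × 100) = 0.12167
LCL = np̄ − 3·√(np̄(1−p̄)) = 12.1667 − 3 × 3.2690 = 2.3597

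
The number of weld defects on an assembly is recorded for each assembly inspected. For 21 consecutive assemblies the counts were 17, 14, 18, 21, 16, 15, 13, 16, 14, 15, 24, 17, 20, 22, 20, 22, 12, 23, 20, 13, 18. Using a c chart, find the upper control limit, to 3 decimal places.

30.212

c̄ = (17 + 14 + 18 + 21 + 16 + 15 + 13 + 16 + 14 + 15 + 24 + 17 + 20 + 22 + 20 + 22 + 12 + 23 + 20 + 13 + 18) / 21 = 370 / 21 = 17.6190
UCL = c̄ + 3√c̄ = 17.6190 + 3 × √17.6190 = 17.6190 + 3 × 4.1975 = 30.2116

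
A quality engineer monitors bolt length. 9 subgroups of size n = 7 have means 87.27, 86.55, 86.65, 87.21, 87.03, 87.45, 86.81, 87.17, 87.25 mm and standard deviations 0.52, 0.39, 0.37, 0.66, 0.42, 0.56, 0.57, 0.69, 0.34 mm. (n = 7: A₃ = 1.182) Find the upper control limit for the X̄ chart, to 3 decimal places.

X̄̄ = (87.27 + 86.55 + 86.65 + 87.21 + 87.03 + 87.45 + 86.81 + 87.17 + 87.25) / 9 = 87.0433
s̄ = (0.52 + 0.39 + 0.37 + 0.66 + 0.42 + 0.56 + 0.57 + 0.69 + 0.34) / 9 = 0.5022
UCL = X̄̄ + A₃·s̄ = 87.0433 + 1.182 × 0.5022 = 87.6370

87.637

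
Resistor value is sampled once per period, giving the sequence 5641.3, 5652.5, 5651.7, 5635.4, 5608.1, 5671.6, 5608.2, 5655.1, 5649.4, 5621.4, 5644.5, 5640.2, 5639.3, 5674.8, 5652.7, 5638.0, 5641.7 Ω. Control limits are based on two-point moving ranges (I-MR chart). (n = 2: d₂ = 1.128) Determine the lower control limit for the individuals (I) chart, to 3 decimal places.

X̄ = (5641.3 + 5652.5 + 5651.7 + 5635.4 + 5608.1 + 5671.6 + 5608.2 + 5655.1 + 5649.4 + 5621.4 + 5644.5 + 5640.2 + 5639.3 + 5674.8 + 5652.7 + 5638.0 + 5641.7) / 17 = 5642.7000
Moving ranges: 11.2, 0.8, 16.3, 27.3, 63.5, 63.4, 46.9, 5.7, 28.0, 23.1, 4.3, 0.9, 35.5, 22.1, 14.7, 3.7; M̄R̄ = 367.4000 / 16 = 22.9625
LCL = X̄ − 3·M̄R̄/d₂ = 5642.7000 − 3 × 22.9625 / 1.128 = 5581.6295

5581.630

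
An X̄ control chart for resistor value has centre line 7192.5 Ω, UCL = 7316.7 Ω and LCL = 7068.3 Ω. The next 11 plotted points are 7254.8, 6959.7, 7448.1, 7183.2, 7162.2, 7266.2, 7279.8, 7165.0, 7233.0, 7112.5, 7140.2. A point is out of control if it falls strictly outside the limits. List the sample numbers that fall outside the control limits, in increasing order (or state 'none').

2, 3

Compare each point to [7068.3, 7316.7]: sample 2 = 6959.7 < LCL; sample 3 = 7448.1 > UCL.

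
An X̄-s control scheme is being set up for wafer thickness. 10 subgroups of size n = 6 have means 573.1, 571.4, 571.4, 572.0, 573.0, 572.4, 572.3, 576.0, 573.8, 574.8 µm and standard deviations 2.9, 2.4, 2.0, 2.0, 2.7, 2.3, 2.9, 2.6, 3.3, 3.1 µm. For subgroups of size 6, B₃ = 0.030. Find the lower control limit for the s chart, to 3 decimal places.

0.079

s̄ = (2.9 + 2.4 + 2.0 + 2.0 + 2.7 + 2.3 + 2.9 + 2.6 + 3.3 + 3.1) / 10 = 2.6200
LCL_s = B₃·s̄ = 0.030 × 2.6200 = 0.0786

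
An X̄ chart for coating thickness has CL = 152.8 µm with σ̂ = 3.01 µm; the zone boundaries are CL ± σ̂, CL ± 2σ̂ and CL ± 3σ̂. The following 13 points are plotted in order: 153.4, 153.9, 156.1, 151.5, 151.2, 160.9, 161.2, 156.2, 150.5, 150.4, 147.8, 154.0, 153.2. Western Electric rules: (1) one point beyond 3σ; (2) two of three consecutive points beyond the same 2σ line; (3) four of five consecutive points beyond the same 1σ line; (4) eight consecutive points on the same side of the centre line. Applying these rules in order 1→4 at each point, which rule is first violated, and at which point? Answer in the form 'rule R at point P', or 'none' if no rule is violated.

rule 2 at point 7

Zone of each point (C = within 1σ̂, B = 1σ̂–2σ̂, A = 2σ̂–3σ̂, * = beyond 3σ̂; sign = side of CL): 1:+C, 2:+C, 3:+B, 4:-C, 5:-C, 6:+A, 7:+A, 8:+B, 9:-C, 10:-C, 11:-B, 12:+C, 13:+C
Rule 2 (two of three consecutive points beyond the same 2σ limit) is satisfied at point 7.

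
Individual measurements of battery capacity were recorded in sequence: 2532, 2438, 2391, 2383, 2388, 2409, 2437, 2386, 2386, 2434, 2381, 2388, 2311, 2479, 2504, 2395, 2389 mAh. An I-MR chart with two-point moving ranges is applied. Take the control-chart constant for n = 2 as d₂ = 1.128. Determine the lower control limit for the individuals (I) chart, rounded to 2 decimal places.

X̄ = (2532 + 2438 + 2391 + 2383 + 2388 + 2409 + 2437 + 2386 + 2386 + 2434 + 2381 + 2388 + 2311 + 2479 + 2504 + 2395 + 2389) / 17 = 2413.5882
Moving ranges: 94, 47, 8, 5, 21, 28, 51, 0, 48, 53, 7, 77, 168, 25, 109, 6; M̄R̄ = 747.0000 / 16 = 46.6875
LCL = X̄ − 3·M̄R̄/d₂ = 2413.5882 − 3 × 46.6875 / 1.128 = 2289.4194

2289.42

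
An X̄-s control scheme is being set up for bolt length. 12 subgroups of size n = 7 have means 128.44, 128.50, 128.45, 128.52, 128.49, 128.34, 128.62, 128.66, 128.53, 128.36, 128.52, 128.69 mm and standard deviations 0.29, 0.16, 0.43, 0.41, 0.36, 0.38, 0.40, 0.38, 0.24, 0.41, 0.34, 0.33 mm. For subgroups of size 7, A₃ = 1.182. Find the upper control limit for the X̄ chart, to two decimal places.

X̄̄ = (128.44 + 128.50 + 128.45 + 128.52 + 128.49 + 128.34 + 128.62 + 128.66 + 128.53 + 128.36 + 128.52 + 128.69) / 12 = 128.5100
s̄ = (0.29 + 0.16 + 0.43 + 0.41 + 0.36 + 0.38 + 0.40 + 0.38 + 0.24 + 0.41 + 0.34 + 0.33) / 12 = 0.3442
UCL = X̄̄ + A₃·s̄ = 128.5100 + 1.182 × 0.3442 = 128.9168

128.92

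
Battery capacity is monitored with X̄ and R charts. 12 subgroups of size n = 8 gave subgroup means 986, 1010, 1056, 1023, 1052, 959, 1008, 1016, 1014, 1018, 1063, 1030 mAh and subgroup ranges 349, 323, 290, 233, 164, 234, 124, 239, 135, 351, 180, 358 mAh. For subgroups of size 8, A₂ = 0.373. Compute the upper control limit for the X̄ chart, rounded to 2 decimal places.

1112.21

X̄̄ = (986 + 1010 + 1056 + 1023 + 1052 + 959 + 1008 + 1016 + 1014 + 1018 + 1063 + 1030) / 12 = 12235.0000 / 12 = 1019.5833
R̄ = (349 + 323 + 290 + 233 + 164 + 234 + 124 + 239 + 135 + 351 + 180 + 358) / 12 = 2980.0000 / 12 = 248.3333
UCL = X̄̄ + A₂·R̄ = 1019.5833 + 0.373 × 248.3333 = 1112.2117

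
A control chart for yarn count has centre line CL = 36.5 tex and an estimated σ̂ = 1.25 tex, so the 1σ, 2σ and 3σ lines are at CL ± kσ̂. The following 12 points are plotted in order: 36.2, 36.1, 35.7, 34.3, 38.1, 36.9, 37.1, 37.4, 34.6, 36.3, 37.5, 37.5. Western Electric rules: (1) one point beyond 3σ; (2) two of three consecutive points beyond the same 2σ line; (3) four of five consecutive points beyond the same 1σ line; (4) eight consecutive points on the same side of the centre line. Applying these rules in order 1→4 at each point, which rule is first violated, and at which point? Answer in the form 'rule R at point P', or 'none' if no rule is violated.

Zone of each point (C = within 1σ̂, B = 1σ̂–2σ̂, A = 2σ̂–3σ̂, * = beyond 3σ̂; sign = side of CL): 1:-C, 2:-C, 3:-C, 4:-B, 5:+B, 6:+C, 7:+C, 8:+C, 9:-B, 10:-C, 11:+C, 12:+C
No rule fires across all 12 points.

none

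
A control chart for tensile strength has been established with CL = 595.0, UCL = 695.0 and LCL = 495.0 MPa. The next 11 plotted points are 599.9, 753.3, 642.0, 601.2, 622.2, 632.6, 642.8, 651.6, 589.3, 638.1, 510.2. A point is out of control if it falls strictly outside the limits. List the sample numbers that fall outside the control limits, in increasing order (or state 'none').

2

Compare each point to [495.0, 695.0]: sample 2 = 753.3 > UCL.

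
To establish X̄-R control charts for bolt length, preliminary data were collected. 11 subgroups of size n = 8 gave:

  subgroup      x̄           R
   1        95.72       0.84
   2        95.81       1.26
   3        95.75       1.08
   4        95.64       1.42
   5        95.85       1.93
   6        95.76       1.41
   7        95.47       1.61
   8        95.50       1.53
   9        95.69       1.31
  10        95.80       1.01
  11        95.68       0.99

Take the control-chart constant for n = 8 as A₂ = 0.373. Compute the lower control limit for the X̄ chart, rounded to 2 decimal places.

95.21

X̄̄ = (95.72 + 95.81 + 95.75 + 95.64 + 95.85 + 95.76 + 95.47 + 95.50 + 95.69 + 95.80 + 95.68) / 11 = 1052.6700 / 11 = 95.6973
R̄ = (0.84 + 1.26 + 1.08 + 1.42 + 1.93 + 1.41 + 1.61 + 1.53 + 1.31 + 1.01 + 0.99) / 11 = 14.3900 / 11 = 1.3082
LCL = X̄̄ − A₂·R̄ = 95.6973 − 0.373 × 1.3082 = 95.2093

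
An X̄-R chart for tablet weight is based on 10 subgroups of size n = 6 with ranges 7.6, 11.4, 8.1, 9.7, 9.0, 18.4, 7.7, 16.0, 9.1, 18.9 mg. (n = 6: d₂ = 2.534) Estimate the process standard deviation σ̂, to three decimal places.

4.574

R̄ = (7.6 + 11.4 + 8.1 + 9.7 + 9.0 + 18.4 + 7.7 + 16.0 + 9.1 + 18.9) / 10 = 11.5900
σ̂ = R̄ / d₂ = 11.5900 / 2.534 = 4.5738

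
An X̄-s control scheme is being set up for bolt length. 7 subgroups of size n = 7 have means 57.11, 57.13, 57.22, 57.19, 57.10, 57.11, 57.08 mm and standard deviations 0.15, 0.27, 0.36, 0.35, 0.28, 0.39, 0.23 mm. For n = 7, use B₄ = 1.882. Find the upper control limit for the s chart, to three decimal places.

s̄ = (0.15 + 0.27 + 0.36 + 0.35 + 0.28 + 0.39 + 0.23) / 7 = 0.2900
UCL_s = B₄·s̄ = 1.882 × 0.2900 = 0.5458

0.546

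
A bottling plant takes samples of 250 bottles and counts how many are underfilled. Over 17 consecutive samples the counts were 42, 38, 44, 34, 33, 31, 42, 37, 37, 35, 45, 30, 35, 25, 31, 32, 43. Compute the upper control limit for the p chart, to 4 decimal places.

p̄ = Σdᵢ / (k·n) = 614 / (17 × 250) = 0.14447
UCL = p̄ + 3·√(p̄(1−p̄)/n) = 0.14447 + 3 × √(0.14447×0.85553/250) = 0.14447 + 3 × 0.02224 = 0.21118

0.2112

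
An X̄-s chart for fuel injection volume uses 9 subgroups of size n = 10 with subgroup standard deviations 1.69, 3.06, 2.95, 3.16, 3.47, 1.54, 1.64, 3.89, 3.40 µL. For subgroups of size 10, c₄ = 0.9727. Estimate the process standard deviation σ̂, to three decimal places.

s̄ = (1.69 + 3.06 + 2.95 + 3.16 + 3.47 + 1.54 + 1.64 + 3.89 + 3.40) / 9 = 2.7556
σ̂ = s̄ / c₄ = 2.7556 / 0.9727 = 2.8329

2.833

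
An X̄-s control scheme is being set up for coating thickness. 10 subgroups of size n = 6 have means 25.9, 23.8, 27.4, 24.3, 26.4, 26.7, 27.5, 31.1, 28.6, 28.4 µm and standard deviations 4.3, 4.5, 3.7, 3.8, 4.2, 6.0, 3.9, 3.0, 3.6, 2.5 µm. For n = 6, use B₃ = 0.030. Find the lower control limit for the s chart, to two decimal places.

s̄ = (4.3 + 4.5 + 3.7 + 3.8 + 4.2 + 6.0 + 3.9 + 3.0 + 3.6 + 2.5) / 10 = 3.9500
LCL_s = B₃·s̄ = 0.030 × 3.9500 = 0.1185

0.12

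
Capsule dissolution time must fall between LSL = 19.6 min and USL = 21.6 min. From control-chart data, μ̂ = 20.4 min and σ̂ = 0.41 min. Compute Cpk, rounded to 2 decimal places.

0.65

Cpu = (USL − μ̂) / (3σ̂) = (21.6 − 20.4) / (3 × 0.41) = 0.9756; Cpl = (μ̂ − LSL) / (3σ̂) = (20.4 − 19.6) / (3 × 0.41) = 0.6504; Cpk = min(Cpu, Cpl) = 0.6504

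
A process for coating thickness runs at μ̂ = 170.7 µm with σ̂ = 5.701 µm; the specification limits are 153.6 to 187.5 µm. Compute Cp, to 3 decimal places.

Cp = (USL − LSL) / (6σ̂) = (187.5 − 153.6) / (6 × 5.701) = 33.9000 / 34.2060 = 0.9911

0.991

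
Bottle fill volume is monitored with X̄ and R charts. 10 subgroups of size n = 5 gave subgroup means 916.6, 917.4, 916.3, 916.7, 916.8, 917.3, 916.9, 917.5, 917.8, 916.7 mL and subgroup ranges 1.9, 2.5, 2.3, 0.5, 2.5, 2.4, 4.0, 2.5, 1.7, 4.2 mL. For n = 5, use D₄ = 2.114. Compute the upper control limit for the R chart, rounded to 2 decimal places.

5.18

R̄ = (1.9 + 2.5 + 2.3 + 0.5 + 2.5 + 2.4 + 4.0 + 2.5 + 1.7 + 4.2) / 10 = 24.5000 / 10 = 2.4500
UCL_R = D₄·R̄ = 2.114 × 2.4500 = 5.1793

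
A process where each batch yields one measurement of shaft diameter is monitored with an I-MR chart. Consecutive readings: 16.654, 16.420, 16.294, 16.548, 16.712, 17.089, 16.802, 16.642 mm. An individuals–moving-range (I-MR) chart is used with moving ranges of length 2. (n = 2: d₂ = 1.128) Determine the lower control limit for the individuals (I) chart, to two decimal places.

X̄ = (16.654 + 16.420 + 16.294 + 16.548 + 16.712 + 17.089 + 16.802 + 16.642) / 8 = 16.6451
Moving ranges: 0.234, 0.126, 0.254, 0.164, 0.377, 0.287, 0.160; M̄R̄ = 1.6020 / 7 = 0.2289
LCL = X̄ − 3·M̄R̄/d₂ = 16.6451 − 3 × 0.2289 / 1.128 = 16.0365

16.04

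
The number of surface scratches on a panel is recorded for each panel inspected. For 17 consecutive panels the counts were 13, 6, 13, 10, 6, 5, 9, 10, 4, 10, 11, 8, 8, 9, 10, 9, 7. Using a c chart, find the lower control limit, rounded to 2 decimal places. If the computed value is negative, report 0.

0.00

c̄ = (13 + 6 + 13 + 10 + 6 + 5 + 9 + 10 + 4 + 10 + 11 + 8 + 8 + 9 + 10 + 9 + 7) / 17 = 148 / 17 = 8.7059
LCL = c̄ − 3√c̄ = 8.7059 − 3 × 2.9506 = -0.1458 → 0 (cannot be negative)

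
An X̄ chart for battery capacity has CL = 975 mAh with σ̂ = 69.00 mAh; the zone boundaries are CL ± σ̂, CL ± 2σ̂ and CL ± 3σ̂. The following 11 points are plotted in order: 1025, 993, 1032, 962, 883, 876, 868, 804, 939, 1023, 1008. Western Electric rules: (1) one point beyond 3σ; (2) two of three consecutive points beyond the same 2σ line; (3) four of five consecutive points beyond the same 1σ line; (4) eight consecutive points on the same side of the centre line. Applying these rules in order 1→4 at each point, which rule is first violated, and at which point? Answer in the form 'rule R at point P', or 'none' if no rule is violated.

rule 3 at point 8

Zone of each point (C = within 1σ̂, B = 1σ̂–2σ̂, A = 2σ̂–3σ̂, * = beyond 3σ̂; sign = side of CL): 1:+C, 2:+C, 3:+C, 4:-C, 5:-B, 6:-B, 7:-B, 8:-A, 9:-C, 10:+C, 11:+C
Rule 3 (four of five consecutive points beyond the same 1σ limit) is satisfied at point 8.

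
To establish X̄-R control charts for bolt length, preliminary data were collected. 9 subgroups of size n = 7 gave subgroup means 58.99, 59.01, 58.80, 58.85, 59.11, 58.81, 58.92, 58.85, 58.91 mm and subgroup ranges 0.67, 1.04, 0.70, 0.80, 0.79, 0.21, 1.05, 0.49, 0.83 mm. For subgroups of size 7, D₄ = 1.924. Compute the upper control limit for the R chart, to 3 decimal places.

1.407

R̄ = (0.67 + 1.04 + 0.70 + 0.80 + 0.79 + 0.21 + 1.05 + 0.49 + 0.83) / 9 = 6.5800 / 9 = 0.7311
UCL_R = D₄·R̄ = 1.924 × 0.7311 = 1.4067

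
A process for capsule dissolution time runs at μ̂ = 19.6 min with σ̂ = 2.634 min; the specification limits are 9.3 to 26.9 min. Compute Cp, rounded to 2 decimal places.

1.11

Cp = (USL − LSL) / (6σ̂) = (26.9 − 9.3) / (6 × 2.634) = 17.6000 / 15.8040 = 1.1136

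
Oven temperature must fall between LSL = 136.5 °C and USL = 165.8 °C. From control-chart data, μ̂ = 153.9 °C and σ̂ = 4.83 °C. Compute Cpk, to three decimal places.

Cpu = (USL − μ̂) / (3σ̂) = (165.8 − 153.9) / (3 × 4.83) = 0.8213; Cpl = (μ̂ − LSL) / (3σ̂) = (153.9 − 136.5) / (3 × 4.83) = 1.2008; Cpk = min(Cpu, Cpl) = 0.8213

0.821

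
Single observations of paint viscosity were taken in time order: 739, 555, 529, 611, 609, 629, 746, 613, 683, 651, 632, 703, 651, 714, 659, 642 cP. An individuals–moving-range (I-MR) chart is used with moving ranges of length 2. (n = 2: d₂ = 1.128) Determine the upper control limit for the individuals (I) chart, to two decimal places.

815.07

X̄ = (739 + 555 + 529 + 611 + 609 + 629 + 746 + 613 + 683 + 651 + 632 + 703 + 651 + 714 + 659 + 642) / 16 = 647.8750
Moving ranges: 184, 26, 82, 2, 20, 117, 133, 70, 32, 19, 71, 52, 63, 55, 17; M̄R̄ = 943.0000 / 15 = 62.8667
UCL = X̄ + 3·M̄R̄/d₂ = 647.8750 + 3 × 62.8667 / 1.128 = 815.0736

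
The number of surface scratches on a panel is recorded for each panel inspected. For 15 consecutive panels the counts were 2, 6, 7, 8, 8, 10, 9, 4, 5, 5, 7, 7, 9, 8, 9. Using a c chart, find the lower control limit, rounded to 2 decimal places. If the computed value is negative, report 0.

c̄ = (2 + 6 + 7 + 8 + 8 + 10 + 9 + 4 + 5 + 5 + 7 + 7 + 9 + 8 + 9) / 15 = 104 / 15 = 6.9333
LCL = c̄ − 3√c̄ = 6.9333 − 3 × 2.6331 = -0.9660 → 0 (cannot be negative)

0.00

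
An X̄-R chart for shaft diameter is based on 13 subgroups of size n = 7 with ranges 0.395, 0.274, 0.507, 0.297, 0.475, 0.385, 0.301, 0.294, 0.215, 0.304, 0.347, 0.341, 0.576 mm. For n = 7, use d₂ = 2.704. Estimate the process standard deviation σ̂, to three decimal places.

R̄ = (0.395 + 0.274 + 0.507 + 0.297 + 0.475 + 0.385 + 0.301 + 0.294 + 0.215 + 0.304 + 0.347 + 0.341 + 0.576) / 13 = 0.3624
σ̂ = R̄ / d₂ = 0.3624 / 2.704 = 0.1340

0.134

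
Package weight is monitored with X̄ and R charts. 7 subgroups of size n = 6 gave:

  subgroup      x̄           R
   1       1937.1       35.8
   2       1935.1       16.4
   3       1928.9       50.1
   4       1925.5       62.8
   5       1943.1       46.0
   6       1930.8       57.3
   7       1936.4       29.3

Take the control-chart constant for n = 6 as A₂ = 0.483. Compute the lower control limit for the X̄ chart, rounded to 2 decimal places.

X̄̄ = (1937.1 + 1935.1 + 1928.9 + 1925.5 + 1943.1 + 1930.8 + 1936.4) / 7 = 13536.9000 / 7 = 1933.8429
R̄ = (35.8 + 16.4 + 50.1 + 62.8 + 46.0 + 57.3 + 29.3) / 7 = 297.7000 / 7 = 42.5286
LCL = X̄̄ − A₂·R̄ = 1933.8429 − 0.483 × 42.5286 = 1913.3016

1913.30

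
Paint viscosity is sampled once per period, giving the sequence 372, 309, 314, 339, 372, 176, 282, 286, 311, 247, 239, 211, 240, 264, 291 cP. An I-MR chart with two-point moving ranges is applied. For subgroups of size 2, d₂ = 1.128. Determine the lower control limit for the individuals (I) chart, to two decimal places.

X̄ = (372 + 309 + 314 + 339 + 372 + 176 + 282 + 286 + 311 + 247 + 239 + 211 + 240 + 264 + 291) / 15 = 283.5333
Moving ranges: 63, 5, 25, 33, 196, 106, 4, 25, 64, 8, 28, 29, 24, 27; M̄R̄ = 637.0000 / 14 = 45.5000
LCL = X̄ − 3·M̄R̄/d₂ = 283.5333 − 3 × 45.5000 / 1.128 = 162.5227

162.52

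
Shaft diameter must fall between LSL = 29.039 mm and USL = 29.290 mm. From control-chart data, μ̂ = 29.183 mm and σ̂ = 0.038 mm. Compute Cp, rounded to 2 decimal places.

Cp = (USL − LSL) / (6σ̂) = (29.290 − 29.039) / (6 × 0.038) = 0.2510 / 0.2280 = 1.1009

1.10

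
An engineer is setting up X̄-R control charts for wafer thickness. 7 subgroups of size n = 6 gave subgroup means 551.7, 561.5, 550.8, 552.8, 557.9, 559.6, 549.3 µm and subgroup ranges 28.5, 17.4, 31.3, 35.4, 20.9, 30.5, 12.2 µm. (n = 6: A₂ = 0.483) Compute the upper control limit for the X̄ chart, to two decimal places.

566.96

X̄̄ = (551.7 + 561.5 + 550.8 + 552.8 + 557.9 + 559.6 + 549.3) / 7 = 3883.6000 / 7 = 554.8000
R̄ = (28.5 + 17.4 + 31.3 + 35.4 + 20.9 + 30.5 + 12.2) / 7 = 176.2000 / 7 = 25.1714
UCL = X̄̄ + A₂·R̄ = 554.8000 + 0.483 × 25.1714 = 566.9578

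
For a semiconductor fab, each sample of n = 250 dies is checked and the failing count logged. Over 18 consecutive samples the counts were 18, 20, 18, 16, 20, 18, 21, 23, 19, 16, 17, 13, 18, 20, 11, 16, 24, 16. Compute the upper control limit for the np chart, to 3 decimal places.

p̄ = Σdᵢ / (k·n) = 324 / (18 × 250) = 0.07200
UCL = np̄ + 3·√(np̄(1−p̄)) = 18.0000 + 3 × √(18.0000×0.92800) = 18.0000 + 3 × 4.0871 = 30.2612

30.261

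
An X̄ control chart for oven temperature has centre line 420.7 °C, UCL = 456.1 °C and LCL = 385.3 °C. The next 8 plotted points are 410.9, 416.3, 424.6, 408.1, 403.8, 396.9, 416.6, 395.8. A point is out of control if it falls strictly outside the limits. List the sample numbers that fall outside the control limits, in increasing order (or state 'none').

none

All 8 points lie within [385.3, 456.1].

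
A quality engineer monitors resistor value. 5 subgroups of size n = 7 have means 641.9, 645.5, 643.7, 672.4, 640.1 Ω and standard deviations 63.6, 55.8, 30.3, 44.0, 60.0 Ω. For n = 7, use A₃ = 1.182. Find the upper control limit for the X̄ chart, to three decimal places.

X̄̄ = (641.9 + 645.5 + 643.7 + 672.4 + 640.1) / 5 = 648.7200
s̄ = (63.6 + 55.8 + 30.3 + 44.0 + 60.0) / 5 = 50.7400
UCL = X̄̄ + A₃·s̄ = 648.7200 + 1.182 × 50.7400 = 708.6947

708.695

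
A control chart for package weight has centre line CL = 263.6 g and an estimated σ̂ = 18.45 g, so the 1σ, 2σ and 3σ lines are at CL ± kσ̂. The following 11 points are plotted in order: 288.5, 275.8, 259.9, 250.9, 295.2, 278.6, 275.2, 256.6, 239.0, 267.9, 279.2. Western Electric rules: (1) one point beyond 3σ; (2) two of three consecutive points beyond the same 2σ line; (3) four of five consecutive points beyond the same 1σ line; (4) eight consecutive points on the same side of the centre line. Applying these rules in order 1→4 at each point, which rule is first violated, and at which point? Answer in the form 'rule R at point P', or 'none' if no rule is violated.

none

Zone of each point (C = within 1σ̂, B = 1σ̂–2σ̂, A = 2σ̂–3σ̂, * = beyond 3σ̂; sign = side of CL): 1:+B, 2:+C, 3:-C, 4:-C, 5:+B, 6:+C, 7:+C, 8:-C, 9:-B, 10:+C, 11:+C
No rule fires across all 11 points.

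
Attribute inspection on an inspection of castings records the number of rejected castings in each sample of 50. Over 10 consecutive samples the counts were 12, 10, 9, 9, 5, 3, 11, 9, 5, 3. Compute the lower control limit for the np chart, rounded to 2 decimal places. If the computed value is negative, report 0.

0.00

p̄ = Σdᵢ / (k·n) = 76 / (10 × 50) = 0.15200
LCL = np̄ − 3·√(np̄(1−p̄)) = 7.6000 − 3 × 2.5387 = -0.0160 → 0 (negative, so LCL = 0)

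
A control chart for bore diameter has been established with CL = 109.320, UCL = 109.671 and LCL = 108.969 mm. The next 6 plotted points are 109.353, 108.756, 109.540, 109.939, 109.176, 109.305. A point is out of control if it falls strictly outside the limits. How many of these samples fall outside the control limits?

2

Compare each point to [108.969, 109.671]: sample 2 = 108.756 < LCL; sample 4 = 109.939 > UCL.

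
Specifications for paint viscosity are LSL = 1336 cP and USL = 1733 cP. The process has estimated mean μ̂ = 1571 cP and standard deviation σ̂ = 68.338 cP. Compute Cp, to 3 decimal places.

Cp = (USL − LSL) / (6σ̂) = (1733 − 1336) / (6 × 68.338) = 397.0000 / 410.0280 = 0.9682

0.968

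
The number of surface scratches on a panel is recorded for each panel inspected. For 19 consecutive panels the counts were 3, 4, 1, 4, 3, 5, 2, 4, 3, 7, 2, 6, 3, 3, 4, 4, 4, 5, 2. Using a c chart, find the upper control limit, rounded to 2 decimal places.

c̄ = (3 + 4 + 1 + 4 + 3 + 5 + 2 + 4 + 3 + 7 + 2 + 6 + 3 + 3 + 4 + 4 + 4 + 5 + 2) / 19 = 69 / 19 = 3.6316
UCL = c̄ + 3√c̄ = 3.6316 + 3 × √3.6316 = 3.6316 + 3 × 1.9057 = 9.3486

9.35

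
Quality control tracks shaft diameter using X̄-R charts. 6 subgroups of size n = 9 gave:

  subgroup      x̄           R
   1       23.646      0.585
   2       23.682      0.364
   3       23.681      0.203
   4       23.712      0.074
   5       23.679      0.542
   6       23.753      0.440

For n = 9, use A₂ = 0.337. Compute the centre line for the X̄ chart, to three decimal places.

X̄̄ = (23.646 + 23.682 + 23.681 + 23.712 + 23.679 + 23.753) / 6 = 142.1530 / 6 = 23.6922
CL = X̄̄ = 23.6922

23.692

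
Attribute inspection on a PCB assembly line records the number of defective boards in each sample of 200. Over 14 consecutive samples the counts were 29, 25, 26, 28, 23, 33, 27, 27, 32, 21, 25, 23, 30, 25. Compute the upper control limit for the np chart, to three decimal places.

p̄ = Σdᵢ / (k·n) = 374 / (14 × 200) = 0.13357
UCL = np̄ + 3·√(np̄(1−p̄)) = 26.7143 + 3 × √(26.7143×0.86643) = 26.7143 + 3 × 4.8110 = 41.1474

41.147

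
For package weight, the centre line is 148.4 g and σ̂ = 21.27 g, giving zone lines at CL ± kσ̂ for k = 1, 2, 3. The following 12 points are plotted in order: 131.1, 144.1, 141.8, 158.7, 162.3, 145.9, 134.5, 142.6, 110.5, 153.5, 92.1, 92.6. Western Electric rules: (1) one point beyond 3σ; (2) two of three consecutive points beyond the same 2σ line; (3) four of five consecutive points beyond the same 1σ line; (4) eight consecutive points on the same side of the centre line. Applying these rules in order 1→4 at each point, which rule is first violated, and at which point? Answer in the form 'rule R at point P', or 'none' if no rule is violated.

Zone of each point (C = within 1σ̂, B = 1σ̂–2σ̂, A = 2σ̂–3σ̂, * = beyond 3σ̂; sign = side of CL): 1:-C, 2:-C, 3:-C, 4:+C, 5:+C, 6:-C, 7:-C, 8:-C, 9:-B, 10:+C, 11:-A, 12:-A
Rule 2 (two of three consecutive points beyond the same 2σ limit) is satisfied at point 12.

rule 2 at point 12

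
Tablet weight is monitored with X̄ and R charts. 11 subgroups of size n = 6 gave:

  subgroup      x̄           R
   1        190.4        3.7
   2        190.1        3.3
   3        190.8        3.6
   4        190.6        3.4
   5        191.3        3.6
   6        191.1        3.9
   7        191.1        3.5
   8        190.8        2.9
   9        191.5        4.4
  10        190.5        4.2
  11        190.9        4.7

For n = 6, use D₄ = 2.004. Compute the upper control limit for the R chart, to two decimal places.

R̄ = (3.7 + 3.3 + 3.6 + 3.4 + 3.6 + 3.9 + 3.5 + 2.9 + 4.4 + 4.2 + 4.7) / 11 = 41.2000 / 11 = 3.7455
UCL_R = D₄·R̄ = 2.004 × 3.7455 = 7.5059

7.51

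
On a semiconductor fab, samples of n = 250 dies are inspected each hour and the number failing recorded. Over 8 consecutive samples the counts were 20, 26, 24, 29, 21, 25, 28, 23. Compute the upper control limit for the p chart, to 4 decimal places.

p̄ = Σdᵢ / (k·n) = 196 / (8 × 250) = 0.09800
UCL = p̄ + 3·√(p̄(1−p̄)/n) = 0.09800 + 3 × √(0.09800×0.90200/250) = 0.09800 + 3 × 0.01880 = 0.15441

0.1544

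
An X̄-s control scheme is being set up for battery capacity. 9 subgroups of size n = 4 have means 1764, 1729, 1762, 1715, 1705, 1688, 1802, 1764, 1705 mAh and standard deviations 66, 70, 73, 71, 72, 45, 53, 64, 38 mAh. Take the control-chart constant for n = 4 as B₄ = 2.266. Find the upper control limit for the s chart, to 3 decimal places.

s̄ = (66 + 70 + 73 + 71 + 72 + 45 + 53 + 64 + 38) / 9 = 61.3333
UCL_s = B₄·s̄ = 2.266 × 61.3333 = 138.9813

138.981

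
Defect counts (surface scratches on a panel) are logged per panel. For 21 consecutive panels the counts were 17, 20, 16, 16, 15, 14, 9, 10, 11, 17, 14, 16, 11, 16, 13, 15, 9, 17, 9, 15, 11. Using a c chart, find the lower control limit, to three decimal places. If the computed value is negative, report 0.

2.690

c̄ = (17 + 20 + 16 + 16 + 15 + 14 + 9 + 10 + 11 + 17 + 14 + 16 + 11 + 16 + 13 + 15 + 9 + 17 + 9 + 15 + 11) / 21 = 291 / 21 = 13.8571
LCL = c̄ − 3√c̄ = 13.8571 − 3 × 3.7225 = 2.6896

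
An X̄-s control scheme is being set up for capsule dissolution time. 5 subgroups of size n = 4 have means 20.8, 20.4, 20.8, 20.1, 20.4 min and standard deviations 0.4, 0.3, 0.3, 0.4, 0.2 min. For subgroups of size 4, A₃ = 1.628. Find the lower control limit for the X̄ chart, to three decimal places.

19.979

X̄̄ = (20.8 + 20.4 + 20.8 + 20.1 + 20.4) / 5 = 20.5000
s̄ = (0.4 + 0.3 + 0.3 + 0.4 + 0.2) / 5 = 0.3200
LCL = X̄̄ − A₃·s̄ = 20.5000 − 1.628 × 0.3200 = 19.9790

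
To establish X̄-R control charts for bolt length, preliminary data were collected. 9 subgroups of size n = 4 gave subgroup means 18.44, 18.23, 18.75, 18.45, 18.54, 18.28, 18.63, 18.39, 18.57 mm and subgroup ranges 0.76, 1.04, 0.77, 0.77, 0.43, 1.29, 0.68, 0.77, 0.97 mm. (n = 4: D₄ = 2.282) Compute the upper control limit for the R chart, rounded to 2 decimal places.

1.90

R̄ = (0.76 + 1.04 + 0.77 + 0.77 + 0.43 + 1.29 + 0.68 + 0.77 + 0.97) / 9 = 7.4800 / 9 = 0.8311
UCL_R = D₄·R̄ = 2.282 × 0.8311 = 1.8966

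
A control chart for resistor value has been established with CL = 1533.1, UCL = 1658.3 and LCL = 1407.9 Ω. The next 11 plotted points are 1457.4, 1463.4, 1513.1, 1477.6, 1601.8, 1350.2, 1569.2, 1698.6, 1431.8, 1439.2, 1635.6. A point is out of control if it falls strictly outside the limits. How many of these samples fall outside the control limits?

2

Compare each point to [1407.9, 1658.3]: sample 6 = 1350.2 < LCL; sample 8 = 1698.6 > UCL.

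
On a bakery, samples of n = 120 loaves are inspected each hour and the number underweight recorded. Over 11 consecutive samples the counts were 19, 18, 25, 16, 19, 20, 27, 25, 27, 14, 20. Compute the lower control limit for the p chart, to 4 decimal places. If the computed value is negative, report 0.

0.0704

p̄ = Σdᵢ / (k·n) = 230 / (11 × 120) = 0.17424
LCL = p̄ − 3·√(p̄(1−p̄)/n) = 0.17424 − 3 × 0.03463 = 0.07036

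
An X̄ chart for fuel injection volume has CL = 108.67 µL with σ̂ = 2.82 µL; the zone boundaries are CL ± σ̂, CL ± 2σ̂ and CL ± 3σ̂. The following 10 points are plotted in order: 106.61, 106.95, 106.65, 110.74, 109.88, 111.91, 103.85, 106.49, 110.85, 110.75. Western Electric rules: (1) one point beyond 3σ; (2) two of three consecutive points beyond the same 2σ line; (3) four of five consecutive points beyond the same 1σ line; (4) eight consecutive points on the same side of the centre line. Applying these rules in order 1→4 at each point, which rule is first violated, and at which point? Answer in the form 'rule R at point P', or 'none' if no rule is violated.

Zone of each point (C = within 1σ̂, B = 1σ̂–2σ̂, A = 2σ̂–3σ̂, * = beyond 3σ̂; sign = side of CL): 1:-C, 2:-C, 3:-C, 4:+C, 5:+C, 6:+B, 7:-B, 8:-C, 9:+C, 10:+C
No rule fires across all 10 points.

none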